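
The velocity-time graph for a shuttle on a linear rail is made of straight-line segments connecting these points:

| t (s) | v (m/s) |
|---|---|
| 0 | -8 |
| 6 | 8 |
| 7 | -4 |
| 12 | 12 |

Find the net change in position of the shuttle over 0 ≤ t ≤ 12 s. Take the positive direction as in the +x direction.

22 m

Net displacement equals the area under the velocity-time graph (areas below the axis count negative).
0–6 s: ½(-8 + 8)(6) = 0 m
6–7 s: ½(8 + -4)(1) = 2 m
7–12 s: ½(-4 + 12)(5) = 20 m
Net displacement = 22 m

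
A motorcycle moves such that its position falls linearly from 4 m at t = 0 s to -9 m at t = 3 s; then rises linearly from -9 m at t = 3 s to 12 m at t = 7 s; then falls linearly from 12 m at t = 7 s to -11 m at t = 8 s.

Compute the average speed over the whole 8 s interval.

Average speed = (total path length)/(elapsed time); on a piecewise-linear x-t graph the path length is Σ|Δx|.
0–3 s: |Δx| = |-9 − 4| = 13 m
3–7 s: |Δx| = |12 − -9| = 21 m
7–8 s: |Δx| = |-11 − 12| = 23 m
Total path = 57 m; average speed = 57/8 = 7.125 m/s.

7.125 m/s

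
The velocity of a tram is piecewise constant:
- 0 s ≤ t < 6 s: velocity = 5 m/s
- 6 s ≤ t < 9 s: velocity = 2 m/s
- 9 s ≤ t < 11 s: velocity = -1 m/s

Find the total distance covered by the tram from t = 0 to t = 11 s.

Distance (not displacement) is the total path length: add the absolute areas under v-t.
0–6 s: |5| × 6 = 30 m
6–9 s: |2| × 3 = 6 m
9–11 s: |-1| × 2 = 2 m
Total distance = 38 m

38 m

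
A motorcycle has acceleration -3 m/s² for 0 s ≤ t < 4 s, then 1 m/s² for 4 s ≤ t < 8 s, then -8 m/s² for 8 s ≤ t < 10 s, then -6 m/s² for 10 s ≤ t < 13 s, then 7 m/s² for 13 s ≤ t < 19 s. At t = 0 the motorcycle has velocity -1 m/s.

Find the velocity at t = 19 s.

-1 m/s

Δv equals the area under the a-t graph; then v = v₀ + Δv.
0–4 s: -3 × 4 = -12 m/s
4–8 s: 1 × 4 = 4 m/s
8–10 s: -8 × 2 = -16 m/s
10–13 s: -6 × 3 = -18 m/s
13–19 s: 7 × 6 = 42 m/s
Δv = 0 m/s, so v(19) = -1 + (0) = -1 m/s.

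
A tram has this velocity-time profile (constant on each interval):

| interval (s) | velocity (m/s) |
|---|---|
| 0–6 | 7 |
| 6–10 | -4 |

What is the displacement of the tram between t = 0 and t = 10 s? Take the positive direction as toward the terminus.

26 m

Net displacement equals the area under the velocity-time graph (areas below the axis count negative).
0–6 s: 7 × 6 = 42 m
6–10 s: -4 × 4 = -16 m
Net displacement = 26 m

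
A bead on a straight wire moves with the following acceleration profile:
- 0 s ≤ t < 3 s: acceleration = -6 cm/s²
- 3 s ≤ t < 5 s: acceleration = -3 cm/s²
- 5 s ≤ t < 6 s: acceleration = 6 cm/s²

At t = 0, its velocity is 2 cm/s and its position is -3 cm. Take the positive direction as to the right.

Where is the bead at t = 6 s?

On each constant-a segment, Δv = aΔt and Δx = v₀Δt + ½aΔt²; chain segment to segment.
0–3 s: v starts 2 cm/s; Δx = 2·3 + ½·-6·3² = -21 cm; v ends -16 cm/s.
3–5 s: v starts -16 cm/s; Δx = -16·2 + ½·-3·2² = -38 cm; v ends -22 cm/s.
5–6 s: v starts -22 cm/s; Δx = -22·1 + ½·6·1² = -19 cm; v ends -16 cm/s.
x(6) = -3 + Σ Δx = -81 cm.

-81 cm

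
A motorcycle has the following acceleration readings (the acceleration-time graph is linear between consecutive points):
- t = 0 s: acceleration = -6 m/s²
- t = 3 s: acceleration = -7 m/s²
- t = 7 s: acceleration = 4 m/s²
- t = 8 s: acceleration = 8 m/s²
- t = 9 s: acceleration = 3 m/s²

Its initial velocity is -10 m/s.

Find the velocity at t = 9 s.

-24 m/s

Δv equals the area under the a-t graph; then v = v₀ + Δv.
0–3 s: ½(-6 + -7)(3) = -19.5 m/s
3–7 s: ½(-7 + 4)(4) = -6 m/s
7–8 s: ½(4 + 8)(1) = 6 m/s
8–9 s: ½(8 + 3)(1) = 5.5 m/s
Δv = -14 m/s, so v(9) = -10 + (-14) = -24 m/s.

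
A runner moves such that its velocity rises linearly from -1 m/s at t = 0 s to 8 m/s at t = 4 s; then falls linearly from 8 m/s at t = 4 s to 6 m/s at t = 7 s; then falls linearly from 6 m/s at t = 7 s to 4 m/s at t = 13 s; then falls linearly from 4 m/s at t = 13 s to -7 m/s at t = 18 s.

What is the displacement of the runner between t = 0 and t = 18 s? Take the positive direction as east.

57.5 m

Net displacement equals the area under the velocity-time graph (areas below the axis count negative).
0–4 s: ½(-1 + 8)(4) = 14 m
4–7 s: ½(8 + 6)(3) = 21 m
7–13 s: ½(6 + 4)(6) = 30 m
13–18 s: ½(4 + -7)(5) = -7.5 m
Net displacement = 57.5 m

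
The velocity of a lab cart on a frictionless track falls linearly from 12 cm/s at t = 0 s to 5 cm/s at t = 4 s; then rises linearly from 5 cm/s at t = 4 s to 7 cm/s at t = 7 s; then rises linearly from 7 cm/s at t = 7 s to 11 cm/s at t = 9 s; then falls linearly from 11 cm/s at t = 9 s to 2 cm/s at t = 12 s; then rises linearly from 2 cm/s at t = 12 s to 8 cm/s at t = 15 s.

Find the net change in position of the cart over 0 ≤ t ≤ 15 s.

104.5 cm

Displacement is the signed area under the v-t curve.
0–4 s: ½(12 + 5)(4) = 34 cm
4–7 s: ½(5 + 7)(3) = 18 cm
7–9 s: ½(7 + 11)(2) = 18 cm
9–12 s: ½(11 + 2)(3) = 19.5 cm
12–15 s: ½(2 + 8)(3) = 15 cm
Net displacement = 104.5 cm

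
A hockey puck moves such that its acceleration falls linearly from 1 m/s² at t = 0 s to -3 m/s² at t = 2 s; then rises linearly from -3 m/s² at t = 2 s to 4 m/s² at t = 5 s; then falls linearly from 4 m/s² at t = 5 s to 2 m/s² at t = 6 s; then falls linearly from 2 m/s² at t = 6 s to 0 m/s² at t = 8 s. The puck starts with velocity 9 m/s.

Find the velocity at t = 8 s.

Δv equals the area under the a-t graph; then v = v₀ + Δv.
0–2 s: ½(1 + -3)(2) = -2 m/s
2–5 s: ½(-3 + 4)(3) = 1.5 m/s
5–6 s: ½(4 + 2)(1) = 3 m/s
6–8 s: ½(2 + 0)(2) = 2 m/s
Δv = 4.5 m/s, so v(8) = 9 + (4.5) = 13.5 m/s.

13.5 m/s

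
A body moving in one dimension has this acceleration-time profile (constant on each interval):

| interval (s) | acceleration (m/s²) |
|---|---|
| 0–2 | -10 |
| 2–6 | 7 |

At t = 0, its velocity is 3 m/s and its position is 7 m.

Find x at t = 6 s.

-19 m

On each constant-a segment, Δv = aΔt and Δx = v₀Δt + ½aΔt²; chain segment to segment.
0–2 s: v starts 3 m/s; Δx = 3·2 + ½·-10·2² = -14 m; v ends -17 m/s.
2–6 s: v starts -17 m/s; Δx = -17·4 + ½·7·4² = -12 m; v ends 11 m/s.
x(6) = 7 + Σ Δx = -19 m.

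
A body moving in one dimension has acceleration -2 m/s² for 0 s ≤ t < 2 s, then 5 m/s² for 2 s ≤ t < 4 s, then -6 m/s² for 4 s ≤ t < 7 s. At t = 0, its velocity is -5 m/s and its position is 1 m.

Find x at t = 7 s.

-45 m

On each constant-a segment, Δv = aΔt and Δx = v₀Δt + ½aΔt²; chain segment to segment.
0–2 s: v starts -5 m/s; Δx = -5·2 + ½·-2·2² = -14 m; v ends -9 m/s.
2–4 s: v starts -9 m/s; Δx = -9·2 + ½·5·2² = -8 m; v ends 1 m/s.
4–7 s: v starts 1 m/s; Δx = 1·3 + ½·-6·3² = -24 m; v ends -17 m/s.
x(7) = 1 + Σ Δx = -45 m.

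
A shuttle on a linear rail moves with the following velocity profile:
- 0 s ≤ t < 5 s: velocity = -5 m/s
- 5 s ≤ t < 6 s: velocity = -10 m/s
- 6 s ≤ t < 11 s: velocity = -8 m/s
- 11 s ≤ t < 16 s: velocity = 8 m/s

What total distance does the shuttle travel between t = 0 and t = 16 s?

Distance (not displacement) is the total path length: add the absolute areas under v-t.
0–5 s: |-5| × 5 = 25 m
5–6 s: |-10| × 1 = 10 m
6–11 s: |-8| × 5 = 40 m
11–16 s: |8| × 5 = 40 m
Total distance = 115 m

115 m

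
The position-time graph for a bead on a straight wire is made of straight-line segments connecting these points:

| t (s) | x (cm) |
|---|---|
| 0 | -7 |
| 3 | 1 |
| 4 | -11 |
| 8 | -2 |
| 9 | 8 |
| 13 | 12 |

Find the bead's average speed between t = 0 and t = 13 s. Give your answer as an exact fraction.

43/13 cm/s

Average speed = (total path length)/(elapsed time); on a piecewise-linear x-t graph the path length is Σ|Δx|.
0–3 s: |Δx| = |1 − -7| = 8 cm
3–4 s: |Δx| = |-11 − 1| = 12 cm
4–8 s: |Δx| = |-2 − -11| = 9 cm
8–9 s: |Δx| = |8 − -2| = 10 cm
9–13 s: |Δx| = |12 − 8| = 4 cm
Total path = 43 cm; average speed = 43/13 = 43/13 cm/s.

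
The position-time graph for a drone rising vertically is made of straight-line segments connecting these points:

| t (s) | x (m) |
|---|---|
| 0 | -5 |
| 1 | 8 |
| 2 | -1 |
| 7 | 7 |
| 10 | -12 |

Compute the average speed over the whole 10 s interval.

Average speed = (total path length)/(elapsed time); on a piecewise-linear x-t graph the path length is Σ|Δx|.
0–1 s: |Δx| = |8 − -5| = 13 m
1–2 s: |Δx| = |-1 − 8| = 9 m
2–7 s: |Δx| = |7 − -1| = 8 m
7–10 s: |Δx| = |-12 − 7| = 19 m
Total path = 49 m; average speed = 49/10 = 4.9 m/s.

4.9 m/s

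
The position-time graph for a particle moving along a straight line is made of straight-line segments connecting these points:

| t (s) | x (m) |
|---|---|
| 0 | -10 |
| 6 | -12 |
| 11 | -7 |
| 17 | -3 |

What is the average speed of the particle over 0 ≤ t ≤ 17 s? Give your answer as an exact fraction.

11/17 m/s

Average speed = (total path length)/(elapsed time); on a piecewise-linear x-t graph the path length is Σ|Δx|.
0–6 s: |Δx| = |-12 − -10| = 2 m
6–11 s: |Δx| = |-7 − -12| = 5 m
11–17 s: |Δx| = |-3 − -7| = 4 m
Total path = 11 m; average speed = 11/17 = 11/17 m/s.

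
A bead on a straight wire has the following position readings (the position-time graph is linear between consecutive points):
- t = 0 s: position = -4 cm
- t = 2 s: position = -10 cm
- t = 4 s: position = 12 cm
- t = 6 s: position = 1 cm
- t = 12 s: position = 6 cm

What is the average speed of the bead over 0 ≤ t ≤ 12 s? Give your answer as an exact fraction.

Average speed = (total path length)/(elapsed time); on a piecewise-linear x-t graph the path length is Σ|Δx|.
0–2 s: |Δx| = |-10 − -4| = 6 cm
2–4 s: |Δx| = |12 − -10| = 22 cm
4–6 s: |Δx| = |1 − 12| = 11 cm
6–12 s: |Δx| = |6 − 1| = 5 cm
Total path = 44 cm; average speed = 44/12 = 11/3 cm/s.

11/3 cm/s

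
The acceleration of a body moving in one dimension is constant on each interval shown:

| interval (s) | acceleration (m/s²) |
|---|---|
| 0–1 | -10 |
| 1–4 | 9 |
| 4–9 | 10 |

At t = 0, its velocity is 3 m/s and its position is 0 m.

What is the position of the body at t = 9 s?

242.5 m

On each constant-a segment, Δv = aΔt and Δx = v₀Δt + ½aΔt²; chain segment to segment.
0–1 s: v starts 3 m/s; Δx = 3·1 + ½·-10·1² = -2 m; v ends -7 m/s.
1–4 s: v starts -7 m/s; Δx = -7·3 + ½·9·3² = 19.5 m; v ends 20 m/s.
4–9 s: v starts 20 m/s; Δx = 20·5 + ½·10·5² = 225 m; v ends 70 m/s.
x(9) = 0 + Σ Δx = 242.5 m.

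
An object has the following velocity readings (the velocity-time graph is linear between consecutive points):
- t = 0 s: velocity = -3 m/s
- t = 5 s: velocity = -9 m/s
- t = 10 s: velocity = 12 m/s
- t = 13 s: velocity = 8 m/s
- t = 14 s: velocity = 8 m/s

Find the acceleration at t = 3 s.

Acceleration is the slope of the v-t graph on 0–5 s: (-9 − -3)/(5 − 0) = -1.2 m/s².

-1.2 m/s²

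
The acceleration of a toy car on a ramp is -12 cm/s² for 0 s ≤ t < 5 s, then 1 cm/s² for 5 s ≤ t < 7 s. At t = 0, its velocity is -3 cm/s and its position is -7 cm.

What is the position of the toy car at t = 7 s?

On each constant-a segment, Δv = aΔt and Δx = v₀Δt + ½aΔt²; chain segment to segment.
0–5 s: v starts -3 cm/s; Δx = -3·5 + ½·-12·5² = -165 cm; v ends -63 cm/s.
5–7 s: v starts -63 cm/s; Δx = -63·2 + ½·1·2² = -124 cm; v ends -61 cm/s.
x(7) = -7 + Σ Δx = -296 cm.

-296 cm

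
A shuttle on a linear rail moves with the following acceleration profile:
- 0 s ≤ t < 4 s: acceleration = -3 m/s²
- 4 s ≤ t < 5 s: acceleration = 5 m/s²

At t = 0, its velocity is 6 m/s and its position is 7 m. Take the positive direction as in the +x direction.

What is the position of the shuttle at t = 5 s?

3.5 m

On each constant-a segment, Δv = aΔt and Δx = v₀Δt + ½aΔt²; chain segment to segment.
0–4 s: v starts 6 m/s; Δx = 6·4 + ½·-3·4² = 0 m; v ends -6 m/s.
4–5 s: v starts -6 m/s; Δx = -6·1 + ½·5·1² = -3.5 m; v ends -1 m/s.
x(5) = 7 + Σ Δx = 3.5 m.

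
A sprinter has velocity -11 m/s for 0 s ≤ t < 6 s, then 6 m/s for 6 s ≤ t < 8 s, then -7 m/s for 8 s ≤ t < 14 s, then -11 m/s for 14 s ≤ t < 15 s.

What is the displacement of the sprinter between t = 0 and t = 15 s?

-107 m

Displacement is the signed area under the v-t curve.
0–6 s: -11 × 6 = -66 m
6–8 s: 6 × 2 = 12 m
8–14 s: -7 × 6 = -42 m
14–15 s: -11 × 1 = -11 m
Net displacement = -107 m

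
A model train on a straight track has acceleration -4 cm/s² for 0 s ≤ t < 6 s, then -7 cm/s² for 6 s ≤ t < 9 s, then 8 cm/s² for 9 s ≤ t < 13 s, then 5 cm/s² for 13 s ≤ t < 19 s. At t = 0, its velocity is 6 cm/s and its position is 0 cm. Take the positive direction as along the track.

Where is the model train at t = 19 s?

On each constant-a segment, Δv = aΔt and Δx = v₀Δt + ½aΔt²; chain segment to segment.
0–6 s: v starts 6 cm/s; Δx = 6·6 + ½·-4·6² = -36 cm; v ends -18 cm/s.
6–9 s: v starts -18 cm/s; Δx = -18·3 + ½·-7·3² = -85.5 cm; v ends -39 cm/s.
9–13 s: v starts -39 cm/s; Δx = -39·4 + ½·8·4² = -92 cm; v ends -7 cm/s.
13–19 s: v starts -7 cm/s; Δx = -7·6 + ½·5·6² = 48 cm; v ends 23 cm/s.
x(19) = 0 + Σ Δx = -165.5 cm.

-165.5 cm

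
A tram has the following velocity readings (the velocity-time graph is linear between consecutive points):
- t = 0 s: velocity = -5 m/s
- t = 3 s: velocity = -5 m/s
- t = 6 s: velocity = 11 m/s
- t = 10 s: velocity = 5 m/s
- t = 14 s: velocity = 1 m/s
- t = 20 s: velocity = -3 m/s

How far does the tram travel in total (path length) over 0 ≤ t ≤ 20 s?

Distance (not displacement) is the total path length: add the absolute areas under v-t.
0–3 s: |-5| × 3 = 15 m
3–6 s: v = 0 at t = 3.9375 s; triangle areas 2.34375 + 11.34375 = 13.6875 m
6–10 s: |½(11 + 5)(4)| = 32 m
10–14 s: |½(5 + 1)(4)| = 12 m
14–20 s: v = 0 at t = 15.5 s; triangle areas 0.75 + 6.75 = 7.5 m
Total distance = 80.1875 m

80.1875 m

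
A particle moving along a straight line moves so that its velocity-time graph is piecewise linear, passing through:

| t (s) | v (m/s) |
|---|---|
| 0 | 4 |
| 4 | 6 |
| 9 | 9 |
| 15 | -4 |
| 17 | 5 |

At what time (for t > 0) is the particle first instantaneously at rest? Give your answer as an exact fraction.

t = 171/13 s

v changes sign on 9–15 s (from 9 to -4); the graph is linear there, so v = 0 at t = 9 + (-9)·(15 − 9)/(-4 − 9) = 171/13 s.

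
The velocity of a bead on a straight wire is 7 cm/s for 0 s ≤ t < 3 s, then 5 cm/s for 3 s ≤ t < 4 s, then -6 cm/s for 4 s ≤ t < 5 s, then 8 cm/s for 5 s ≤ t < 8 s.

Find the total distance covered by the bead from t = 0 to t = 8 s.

56 cm

Total distance travelled is ∫|v| dt — sum the magnitudes of each area piece.
0–3 s: |7| × 3 = 21 cm
3–4 s: |5| × 1 = 5 cm
4–5 s: |-6| × 1 = 6 cm
5–8 s: |8| × 3 = 24 cm
Total distance = 56 cm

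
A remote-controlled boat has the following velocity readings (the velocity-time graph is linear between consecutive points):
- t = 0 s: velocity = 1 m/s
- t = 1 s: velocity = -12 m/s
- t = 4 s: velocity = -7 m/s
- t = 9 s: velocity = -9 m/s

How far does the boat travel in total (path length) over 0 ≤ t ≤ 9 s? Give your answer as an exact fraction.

963/13 m

Distance (not displacement) is the total path length: add the absolute areas under v-t.
0–1 s: v = 0 at t = 1/13 s; triangle areas 1/26 + 72/13 = 145/26 m
1–4 s: |½(-12 + -7)(3)| = 28.5 m
4–9 s: |½(-7 + -9)(5)| = 40 m
Total distance = 963/13 m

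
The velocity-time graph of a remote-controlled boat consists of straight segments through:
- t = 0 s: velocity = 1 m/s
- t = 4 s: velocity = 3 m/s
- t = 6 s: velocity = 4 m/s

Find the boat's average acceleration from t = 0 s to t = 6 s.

0.5 m/s²

Average acceleration = Δv/Δt = (4 − 1)/(6 − 0) = 0.5 m/s².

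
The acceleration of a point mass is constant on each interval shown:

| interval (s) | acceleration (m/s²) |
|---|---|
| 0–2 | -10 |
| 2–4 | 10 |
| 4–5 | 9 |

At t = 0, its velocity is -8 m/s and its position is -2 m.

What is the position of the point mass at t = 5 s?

-77.5 m

On each constant-a segment, Δv = aΔt and Δx = v₀Δt + ½aΔt²; chain segment to segment.
0–2 s: v starts -8 m/s; Δx = -8·2 + ½·-10·2² = -36 m; v ends -28 m/s.
2–4 s: v starts -28 m/s; Δx = -28·2 + ½·10·2² = -36 m; v ends -8 m/s.
4–5 s: v starts -8 m/s; Δx = -8·1 + ½·9·1² = -3.5 m; v ends 1 m/s.
x(5) = -2 + Σ Δx = -77.5 m.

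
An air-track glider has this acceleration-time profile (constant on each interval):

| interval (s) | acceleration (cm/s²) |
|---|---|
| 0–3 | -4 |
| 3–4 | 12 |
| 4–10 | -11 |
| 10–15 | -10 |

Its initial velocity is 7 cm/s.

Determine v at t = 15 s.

Δv equals the area under the a-t graph; then v = v₀ + Δv.
0–3 s: -4 × 3 = -12 cm/s
3–4 s: 12 × 1 = 12 cm/s
4–10 s: -11 × 6 = -66 cm/s
10–15 s: -10 × 5 = -50 cm/s
Δv = -116 cm/s, so v(15) = 7 + (-116) = -109 cm/s.

-109 cm/s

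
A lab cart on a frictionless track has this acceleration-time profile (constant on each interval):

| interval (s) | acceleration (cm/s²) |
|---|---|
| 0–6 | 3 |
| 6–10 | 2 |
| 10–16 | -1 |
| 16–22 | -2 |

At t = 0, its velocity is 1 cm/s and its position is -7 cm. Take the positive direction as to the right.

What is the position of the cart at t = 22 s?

On each constant-a segment, Δv = aΔt and Δx = v₀Δt + ½aΔt²; chain segment to segment.
0–6 s: v starts 1 cm/s; Δx = 1·6 + ½·3·6² = 60 cm; v ends 19 cm/s.
6–10 s: v starts 19 cm/s; Δx = 19·4 + ½·2·4² = 92 cm; v ends 27 cm/s.
10–16 s: v starts 27 cm/s; Δx = 27·6 + ½·-1·6² = 144 cm; v ends 21 cm/s.
16–22 s: v starts 21 cm/s; Δx = 21·6 + ½·-2·6² = 90 cm; v ends 9 cm/s.
x(22) = -7 + Σ Δx = 379 cm.

379 cm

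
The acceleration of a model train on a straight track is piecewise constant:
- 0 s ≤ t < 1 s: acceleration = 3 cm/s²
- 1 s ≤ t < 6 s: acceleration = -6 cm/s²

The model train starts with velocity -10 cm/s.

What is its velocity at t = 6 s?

-37 cm/s

Δv equals the area under the a-t graph; then v = v₀ + Δv.
0–1 s: 3 × 1 = 3 cm/s
1–6 s: -6 × 5 = -30 cm/s
Δv = -27 cm/s, so v(6) = -10 + (-27) = -37 cm/s.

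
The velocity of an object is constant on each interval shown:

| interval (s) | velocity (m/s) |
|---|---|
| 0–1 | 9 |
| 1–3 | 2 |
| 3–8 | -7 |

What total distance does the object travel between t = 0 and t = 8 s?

Distance (not displacement) is the total path length: add the absolute areas under v-t.
0–1 s: |9| × 1 = 9 m
1–3 s: |2| × 2 = 4 m
3–8 s: |-7| × 5 = 35 m
Total distance = 48 m

48 m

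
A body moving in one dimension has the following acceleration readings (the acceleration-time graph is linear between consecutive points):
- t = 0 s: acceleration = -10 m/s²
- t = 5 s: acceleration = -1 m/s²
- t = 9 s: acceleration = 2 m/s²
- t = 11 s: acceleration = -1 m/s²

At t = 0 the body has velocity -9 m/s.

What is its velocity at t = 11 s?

Δv equals the area under the a-t graph; then v = v₀ + Δv.
0–5 s: ½(-10 + -1)(5) = -27.5 m/s
5–9 s: ½(-1 + 2)(4) = 2 m/s
9–11 s: ½(2 + -1)(2) = 1 m/s
Δv = -24.5 m/s, so v(11) = -9 + (-24.5) = -33.5 m/s.

-33.5 m/s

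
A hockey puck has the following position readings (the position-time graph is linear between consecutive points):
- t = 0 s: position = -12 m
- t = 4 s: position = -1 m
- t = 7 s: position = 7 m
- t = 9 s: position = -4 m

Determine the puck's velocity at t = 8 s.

-5.5 m/s

Velocity is the slope of the x-t graph on 7–9 s: (-4 − 7)/(9 − 7) = -5.5 m/s.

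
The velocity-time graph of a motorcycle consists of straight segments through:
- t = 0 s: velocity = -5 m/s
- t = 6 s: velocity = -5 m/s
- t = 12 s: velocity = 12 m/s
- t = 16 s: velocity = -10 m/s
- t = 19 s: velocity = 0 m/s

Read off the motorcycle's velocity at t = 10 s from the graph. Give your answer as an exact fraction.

On 6–12 s the graph is linear from -5 to 12 m/s: v(10) = -5 + (12 − -5)·(10 − 6)/(12 − 6) = 19/3 m/s.

19/3 m/s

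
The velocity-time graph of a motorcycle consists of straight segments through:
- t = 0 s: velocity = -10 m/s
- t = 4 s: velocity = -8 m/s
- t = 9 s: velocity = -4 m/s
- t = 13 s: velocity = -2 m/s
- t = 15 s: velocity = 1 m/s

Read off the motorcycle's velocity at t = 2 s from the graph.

On 0–4 s the graph is linear from -10 to -8 m/s: v(2) = -10 + (-8 − -10)·(2 − 0)/(4 − 0) = -9 m/s.

-9 m/s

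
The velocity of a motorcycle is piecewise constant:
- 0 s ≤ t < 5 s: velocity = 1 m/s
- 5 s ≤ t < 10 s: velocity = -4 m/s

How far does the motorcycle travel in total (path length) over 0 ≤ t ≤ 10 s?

25 m

Distance (not displacement) is the total path length: add the absolute areas under v-t.
0–5 s: |1| × 5 = 5 m
5–10 s: |-4| × 5 = 20 m
Total distance = 25 m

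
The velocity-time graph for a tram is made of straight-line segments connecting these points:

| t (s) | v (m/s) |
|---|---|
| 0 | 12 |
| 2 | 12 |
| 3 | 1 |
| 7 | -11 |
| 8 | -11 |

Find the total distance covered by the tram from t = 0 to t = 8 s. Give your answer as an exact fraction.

371/6 m

Distance (not displacement) is the total path length: add the absolute areas under v-t.
0–2 s: |12| × 2 = 24 m
2–3 s: |½(12 + 1)(1)| = 6.5 m
3–7 s: v = 0 at t = 10/3 s; triangle areas 1/6 + 121/6 = 61/3 m
7–8 s: |-11| × 1 = 11 m
Total distance = 371/6 m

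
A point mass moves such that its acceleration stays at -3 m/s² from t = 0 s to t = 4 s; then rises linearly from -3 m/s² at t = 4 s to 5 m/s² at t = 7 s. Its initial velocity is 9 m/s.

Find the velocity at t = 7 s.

Δv equals the area under the a-t graph; then v = v₀ + Δv.
0–4 s: -3 × 4 = -12 m/s
4–7 s: ½(-3 + 5)(3) = 3 m/s
Δv = -9 m/s, so v(7) = 9 + (-9) = 0 m/s.

0 m/s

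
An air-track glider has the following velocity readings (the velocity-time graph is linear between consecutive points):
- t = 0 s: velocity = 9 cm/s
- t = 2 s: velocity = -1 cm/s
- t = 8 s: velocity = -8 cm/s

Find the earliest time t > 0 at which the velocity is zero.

v changes sign on 0–2 s (from 9 to -1); the graph is linear there, so v = 0 at t = 0 + (-9)·(2 − 0)/(-1 − 9) = 1.8 s.

t = 1.8 s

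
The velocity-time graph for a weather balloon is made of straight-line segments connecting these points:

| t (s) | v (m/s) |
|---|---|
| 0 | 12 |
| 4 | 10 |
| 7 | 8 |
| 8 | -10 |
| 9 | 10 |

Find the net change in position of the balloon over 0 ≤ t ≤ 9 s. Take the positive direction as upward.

Displacement is the signed area under the v-t curve.
0–4 s: ½(12 + 10)(4) = 44 m
4–7 s: ½(10 + 8)(3) = 27 m
7–8 s: ½(8 + -10)(1) = -1 m
8–9 s: ½(-10 + 10)(1) = 0 m
Net displacement = 70 m

70 m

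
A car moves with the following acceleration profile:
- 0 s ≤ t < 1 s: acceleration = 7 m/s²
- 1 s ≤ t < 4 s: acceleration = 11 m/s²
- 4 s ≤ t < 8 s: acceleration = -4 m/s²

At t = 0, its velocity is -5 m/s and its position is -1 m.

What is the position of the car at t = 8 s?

161 m

On each constant-a segment, Δv = aΔt and Δx = v₀Δt + ½aΔt²; chain segment to segment.
0–1 s: v starts -5 m/s; Δx = -5·1 + ½·7·1² = -1.5 m; v ends 2 m/s.
1–4 s: v starts 2 m/s; Δx = 2·3 + ½·11·3² = 55.5 m; v ends 35 m/s.
4–8 s: v starts 35 m/s; Δx = 35·4 + ½·-4·4² = 108 m; v ends 19 m/s.
x(8) = -1 + Σ Δx = 161 m.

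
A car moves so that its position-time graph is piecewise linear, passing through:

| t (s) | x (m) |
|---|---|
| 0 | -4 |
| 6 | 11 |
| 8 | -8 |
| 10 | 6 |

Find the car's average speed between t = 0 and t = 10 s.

4.8 m/s

Average speed = (total path length)/(elapsed time); on a piecewise-linear x-t graph the path length is Σ|Δx|.
0–6 s: |Δx| = |11 − -4| = 15 m
6–8 s: |Δx| = |-8 − 11| = 19 m
8–10 s: |Δx| = |6 − -8| = 14 m
Total path = 48 m; average speed = 48/10 = 4.8 m/s.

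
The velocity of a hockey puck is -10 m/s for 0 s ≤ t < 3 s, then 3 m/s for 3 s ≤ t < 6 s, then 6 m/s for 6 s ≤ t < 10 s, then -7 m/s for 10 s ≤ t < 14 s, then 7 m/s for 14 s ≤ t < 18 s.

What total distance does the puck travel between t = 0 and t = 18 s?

Distance (not displacement) is the total path length: add the absolute areas under v-t.
0–3 s: |-10| × 3 = 30 m
3–6 s: |3| × 3 = 9 m
6–10 s: |6| × 4 = 24 m
10–14 s: |-7| × 4 = 28 m
14–18 s: |7| × 4 = 28 m
Total distance = 119 m

119 m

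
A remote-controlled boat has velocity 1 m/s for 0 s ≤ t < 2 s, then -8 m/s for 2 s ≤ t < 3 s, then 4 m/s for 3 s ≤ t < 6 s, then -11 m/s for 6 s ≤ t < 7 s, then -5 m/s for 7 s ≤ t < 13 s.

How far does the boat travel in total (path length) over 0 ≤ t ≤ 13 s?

63 m

Distance (not displacement) is the total path length: add the absolute areas under v-t.
0–2 s: |1| × 2 = 2 m
2–3 s: |-8| × 1 = 8 m
3–6 s: |4| × 3 = 12 m
6–7 s: |-11| × 1 = 11 m
7–13 s: |-5| × 6 = 30 m
Total distance = 63 m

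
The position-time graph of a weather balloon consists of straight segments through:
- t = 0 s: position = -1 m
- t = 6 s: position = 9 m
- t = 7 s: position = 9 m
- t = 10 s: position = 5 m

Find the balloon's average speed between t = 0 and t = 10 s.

Average speed = (total path length)/(elapsed time); on a piecewise-linear x-t graph the path length is Σ|Δx|.
0–6 s: |Δx| = |9 − -1| = 10 m
6–7 s: |Δx| = |9 − 9| = 0 m
7–10 s: |Δx| = |5 − 9| = 4 m
Total path = 14 m; average speed = 14/10 = 1.4 m/s.

1.4 m/s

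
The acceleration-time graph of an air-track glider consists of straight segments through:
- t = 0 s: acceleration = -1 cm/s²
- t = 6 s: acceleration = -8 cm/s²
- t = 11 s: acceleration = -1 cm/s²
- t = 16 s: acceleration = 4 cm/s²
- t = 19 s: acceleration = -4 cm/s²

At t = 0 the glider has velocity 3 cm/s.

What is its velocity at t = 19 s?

-39 cm/s

Δv equals the area under the a-t graph; then v = v₀ + Δv.
0–6 s: ½(-1 + -8)(6) = -27 cm/s
6–11 s: ½(-8 + -1)(5) = -22.5 cm/s
11–16 s: ½(-1 + 4)(5) = 7.5 cm/s
16–19 s: ½(4 + -4)(3) = 0 cm/s
Δv = -42 cm/s, so v(19) = 3 + (-42) = -39 cm/s.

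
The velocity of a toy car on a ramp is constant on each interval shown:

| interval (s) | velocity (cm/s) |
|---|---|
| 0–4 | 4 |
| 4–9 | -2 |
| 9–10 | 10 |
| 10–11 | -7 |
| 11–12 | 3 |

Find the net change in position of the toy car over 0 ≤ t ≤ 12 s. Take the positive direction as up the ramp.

Displacement is the signed area under the v-t curve.
0–4 s: 4 × 4 = 16 cm
4–9 s: -2 × 5 = -10 cm
9–10 s: 10 × 1 = 10 cm
10–11 s: -7 × 1 = -7 cm
11–12 s: 3 × 1 = 3 cm
Net displacement = 12 cm

12 cm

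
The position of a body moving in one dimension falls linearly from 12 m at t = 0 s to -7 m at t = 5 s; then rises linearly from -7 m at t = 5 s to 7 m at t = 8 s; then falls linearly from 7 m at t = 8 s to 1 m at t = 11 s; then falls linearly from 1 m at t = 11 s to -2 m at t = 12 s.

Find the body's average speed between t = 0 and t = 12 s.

Average speed = (total path length)/(elapsed time); on a piecewise-linear x-t graph the path length is Σ|Δx|.
0–5 s: |Δx| = |-7 − 12| = 19 m
5–8 s: |Δx| = |7 − -7| = 14 m
8–11 s: |Δx| = |1 − 7| = 6 m
11–12 s: |Δx| = |-2 − 1| = 3 m
Total path = 42 m; average speed = 42/12 = 3.5 m/s.

3.5 m/s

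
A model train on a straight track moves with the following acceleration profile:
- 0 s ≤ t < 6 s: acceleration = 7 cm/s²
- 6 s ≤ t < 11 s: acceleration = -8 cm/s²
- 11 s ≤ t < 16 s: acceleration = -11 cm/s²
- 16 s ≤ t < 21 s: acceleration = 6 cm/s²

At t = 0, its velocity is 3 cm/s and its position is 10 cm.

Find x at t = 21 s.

-8.5 cm

On each constant-a segment, Δv = aΔt and Δx = v₀Δt + ½aΔt²; chain segment to segment.
0–6 s: v starts 3 cm/s; Δx = 3·6 + ½·7·6² = 144 cm; v ends 45 cm/s.
6–11 s: v starts 45 cm/s; Δx = 45·5 + ½·-8·5² = 125 cm; v ends 5 cm/s.
11–16 s: v starts 5 cm/s; Δx = 5·5 + ½·-11·5² = -112.5 cm; v ends -50 cm/s.
16–21 s: v starts -50 cm/s; Δx = -50·5 + ½·6·5² = -175 cm; v ends -20 cm/s.
x(21) = 10 + Σ Δx = -8.5 cm.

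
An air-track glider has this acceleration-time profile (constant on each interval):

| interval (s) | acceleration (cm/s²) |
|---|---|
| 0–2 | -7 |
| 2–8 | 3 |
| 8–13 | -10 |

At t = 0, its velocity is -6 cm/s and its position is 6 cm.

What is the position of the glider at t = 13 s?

-221 cm

On each constant-a segment, Δv = aΔt and Δx = v₀Δt + ½aΔt²; chain segment to segment.
0–2 s: v starts -6 cm/s; Δx = -6·2 + ½·-7·2² = -26 cm; v ends -20 cm/s.
2–8 s: v starts -20 cm/s; Δx = -20·6 + ½·3·6² = -66 cm; v ends -2 cm/s.
8–13 s: v starts -2 cm/s; Δx = -2·5 + ½·-10·5² = -135 cm; v ends -52 cm/s.
x(13) = 6 + Σ Δx = -221 cm.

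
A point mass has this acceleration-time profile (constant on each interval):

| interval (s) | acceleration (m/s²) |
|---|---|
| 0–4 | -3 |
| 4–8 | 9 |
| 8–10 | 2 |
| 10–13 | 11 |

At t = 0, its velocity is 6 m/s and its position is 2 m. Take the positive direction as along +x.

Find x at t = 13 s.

265.5 m

On each constant-a segment, Δv = aΔt and Δx = v₀Δt + ½aΔt²; chain segment to segment.
0–4 s: v starts 6 m/s; Δx = 6·4 + ½·-3·4² = 0 m; v ends -6 m/s.
4–8 s: v starts -6 m/s; Δx = -6·4 + ½·9·4² = 48 m; v ends 30 m/s.
8–10 s: v starts 30 m/s; Δx = 30·2 + ½·2·2² = 64 m; v ends 34 m/s.
10–13 s: v starts 34 m/s; Δx = 34·3 + ½·11·3² = 151.5 m; v ends 67 m/s.
x(13) = 2 + Σ Δx = 265.5 m.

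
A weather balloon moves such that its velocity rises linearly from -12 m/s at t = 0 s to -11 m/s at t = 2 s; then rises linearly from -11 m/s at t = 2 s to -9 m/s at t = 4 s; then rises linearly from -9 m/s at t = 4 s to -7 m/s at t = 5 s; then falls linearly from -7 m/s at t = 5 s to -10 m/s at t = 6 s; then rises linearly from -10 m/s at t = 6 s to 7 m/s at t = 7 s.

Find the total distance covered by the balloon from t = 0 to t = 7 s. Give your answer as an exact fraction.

Distance (not displacement) is the total path length: add the absolute areas under v-t.
0–2 s: |½(-12 + -11)(2)| = 23 m
2–4 s: |½(-11 + -9)(2)| = 20 m
4–5 s: |½(-9 + -7)(1)| = 8 m
5–6 s: |½(-7 + -10)(1)| = 8.5 m
6–7 s: v = 0 at t = 112/17 s; triangle areas 50/17 + 49/34 = 149/34 m
Total distance = 1086/17 m

1086/17 m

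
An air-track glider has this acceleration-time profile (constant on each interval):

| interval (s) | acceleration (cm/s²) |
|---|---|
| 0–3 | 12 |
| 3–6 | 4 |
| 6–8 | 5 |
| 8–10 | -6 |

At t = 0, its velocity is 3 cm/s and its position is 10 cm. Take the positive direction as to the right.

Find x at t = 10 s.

On each constant-a segment, Δv = aΔt and Δx = v₀Δt + ½aΔt²; chain segment to segment.
0–3 s: v starts 3 cm/s; Δx = 3·3 + ½·12·3² = 63 cm; v ends 39 cm/s.
3–6 s: v starts 39 cm/s; Δx = 39·3 + ½·4·3² = 135 cm; v ends 51 cm/s.
6–8 s: v starts 51 cm/s; Δx = 51·2 + ½·5·2² = 112 cm; v ends 61 cm/s.
8–10 s: v starts 61 cm/s; Δx = 61·2 + ½·-6·2² = 110 cm; v ends 49 cm/s.
x(10) = 10 + Σ Δx = 430 cm.

430 cm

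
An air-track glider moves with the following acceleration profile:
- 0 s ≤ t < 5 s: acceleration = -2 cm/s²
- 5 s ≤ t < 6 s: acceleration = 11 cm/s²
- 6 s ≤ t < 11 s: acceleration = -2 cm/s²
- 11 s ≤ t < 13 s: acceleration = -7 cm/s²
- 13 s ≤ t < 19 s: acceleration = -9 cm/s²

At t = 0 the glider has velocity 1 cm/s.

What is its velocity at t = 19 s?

Δv equals the area under the a-t graph; then v = v₀ + Δv.
0–5 s: -2 × 5 = -10 cm/s
5–6 s: 11 × 1 = 11 cm/s
6–11 s: -2 × 5 = -10 cm/s
11–13 s: -7 × 2 = -14 cm/s
13–19 s: -9 × 6 = -54 cm/s
Δv = -77 cm/s, so v(19) = 1 + (-77) = -76 cm/s.

-76 cm/s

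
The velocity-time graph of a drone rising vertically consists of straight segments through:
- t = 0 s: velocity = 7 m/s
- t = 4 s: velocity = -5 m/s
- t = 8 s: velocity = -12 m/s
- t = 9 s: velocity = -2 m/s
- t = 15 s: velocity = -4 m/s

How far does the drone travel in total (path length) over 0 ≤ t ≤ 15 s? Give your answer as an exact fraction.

Total distance travelled is ∫|v| dt — sum the magnitudes of each area piece.
0–4 s: v = 0 at t = 7/3 s; triangle areas 49/6 + 25/6 = 37/3 m
4–8 s: |½(-5 + -12)(4)| = 34 m
8–9 s: |½(-12 + -2)(1)| = 7 m
9–15 s: |½(-2 + -4)(6)| = 18 m
Total distance = 214/3 m

214/3 m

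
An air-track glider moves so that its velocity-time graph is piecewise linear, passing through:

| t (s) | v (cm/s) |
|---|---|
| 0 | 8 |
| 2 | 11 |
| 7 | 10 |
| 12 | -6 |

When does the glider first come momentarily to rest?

t = 10.125 s

v changes sign on 7–12 s (from 10 to -6); the graph is linear there, so v = 0 at t = 7 + (-10)·(12 − 7)/(-6 − 10) = 10.125 s.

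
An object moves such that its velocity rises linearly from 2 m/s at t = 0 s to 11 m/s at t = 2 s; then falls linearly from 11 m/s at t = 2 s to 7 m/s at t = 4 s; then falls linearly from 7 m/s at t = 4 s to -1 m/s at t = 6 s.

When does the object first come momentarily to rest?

v changes sign on 4–6 s (from 7 to -1); the graph is linear there, so v = 0 at t = 4 + (-7)·(6 − 4)/(-1 − 7) = 5.75 s.

t = 5.75 s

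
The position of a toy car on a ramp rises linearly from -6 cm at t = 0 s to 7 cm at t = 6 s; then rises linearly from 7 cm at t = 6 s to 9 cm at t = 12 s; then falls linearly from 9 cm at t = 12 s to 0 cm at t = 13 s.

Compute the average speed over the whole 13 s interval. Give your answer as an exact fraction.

Average speed = (total path length)/(elapsed time); on a piecewise-linear x-t graph the path length is Σ|Δx|.
0–6 s: |Δx| = |7 − -6| = 13 cm
6–12 s: |Δx| = |9 − 7| = 2 cm
12–13 s: |Δx| = |0 − 9| = 9 cm
Total path = 24 cm; average speed = 24/13 = 24/13 cm/s.

24/13 cm/s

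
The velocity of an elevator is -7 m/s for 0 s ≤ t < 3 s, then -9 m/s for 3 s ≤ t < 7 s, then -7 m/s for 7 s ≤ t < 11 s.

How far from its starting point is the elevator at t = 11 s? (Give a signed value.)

Net displacement equals the area under the velocity-time graph (areas below the axis count negative).
0–3 s: -7 × 3 = -21 m
3–7 s: -9 × 4 = -36 m
7–11 s: -7 × 4 = -28 m
Net displacement = -85 m

-85 m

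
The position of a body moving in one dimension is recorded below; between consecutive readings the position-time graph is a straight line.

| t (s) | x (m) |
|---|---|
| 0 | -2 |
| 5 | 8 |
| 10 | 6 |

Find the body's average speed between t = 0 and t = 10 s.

Average speed = (total path length)/(elapsed time); on a piecewise-linear x-t graph the path length is Σ|Δx|.
0–5 s: |Δx| = |8 − -2| = 10 m
5–10 s: |Δx| = |6 − 8| = 2 m
Total path = 12 m; average speed = 12/10 = 1.2 m/s.

1.2 m/s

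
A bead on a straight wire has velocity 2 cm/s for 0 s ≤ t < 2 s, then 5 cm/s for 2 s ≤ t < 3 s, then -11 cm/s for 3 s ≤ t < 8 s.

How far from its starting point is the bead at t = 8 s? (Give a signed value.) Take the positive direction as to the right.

Displacement is the signed area under the v-t curve.
0–2 s: 2 × 2 = 4 cm
2–3 s: 5 × 1 = 5 cm
3–8 s: -11 × 5 = -55 cm
Net displacement = -46 cm

-46 cm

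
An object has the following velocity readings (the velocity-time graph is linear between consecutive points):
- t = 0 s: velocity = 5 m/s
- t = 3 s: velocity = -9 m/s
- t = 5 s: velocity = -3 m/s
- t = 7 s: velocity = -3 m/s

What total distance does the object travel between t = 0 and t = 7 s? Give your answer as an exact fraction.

Total distance travelled is ∫|v| dt — sum the magnitudes of each area piece.
0–3 s: v = 0 at t = 15/14 s; triangle areas 75/28 + 243/28 = 159/14 m
3–5 s: |½(-9 + -3)(2)| = 12 m
5–7 s: |-3| × 2 = 6 m
Total distance = 411/14 m

411/14 m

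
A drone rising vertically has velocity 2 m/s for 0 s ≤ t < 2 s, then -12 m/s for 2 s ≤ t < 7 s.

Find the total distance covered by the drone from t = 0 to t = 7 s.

Distance (not displacement) is the total path length: add the absolute areas under v-t.
0–2 s: |2| × 2 = 4 m
2–7 s: |-12| × 5 = 60 m
Total distance = 64 m

64 m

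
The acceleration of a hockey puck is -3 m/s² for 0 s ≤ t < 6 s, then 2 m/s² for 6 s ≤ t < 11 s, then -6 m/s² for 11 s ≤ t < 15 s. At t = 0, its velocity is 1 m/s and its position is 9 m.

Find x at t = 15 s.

-175 m

On each constant-a segment, Δv = aΔt and Δx = v₀Δt + ½aΔt²; chain segment to segment.
0–6 s: v starts 1 m/s; Δx = 1·6 + ½·-3·6² = -48 m; v ends -17 m/s.
6–11 s: v starts -17 m/s; Δx = -17·5 + ½·2·5² = -60 m; v ends -7 m/s.
11–15 s: v starts -7 m/s; Δx = -7·4 + ½·-6·4² = -76 m; v ends -31 m/s.
x(15) = 9 + Σ Δx = -175 m.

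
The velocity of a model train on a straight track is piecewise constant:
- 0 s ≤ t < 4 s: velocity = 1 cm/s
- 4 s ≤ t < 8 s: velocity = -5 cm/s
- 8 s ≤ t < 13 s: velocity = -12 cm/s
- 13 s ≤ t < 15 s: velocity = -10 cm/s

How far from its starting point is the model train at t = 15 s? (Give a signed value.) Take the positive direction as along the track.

Displacement is the signed area under the v-t curve.
0–4 s: 1 × 4 = 4 cm
4–8 s: -5 × 4 = -20 cm
8–13 s: -12 × 5 = -60 cm
13–15 s: -10 × 2 = -20 cm
Net displacement = -96 cm

-96 cm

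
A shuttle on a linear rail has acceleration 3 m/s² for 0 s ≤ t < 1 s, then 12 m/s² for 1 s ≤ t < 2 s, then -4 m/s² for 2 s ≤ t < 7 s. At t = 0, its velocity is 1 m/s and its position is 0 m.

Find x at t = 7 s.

42.5 m

On each constant-a segment, Δv = aΔt and Δx = v₀Δt + ½aΔt²; chain segment to segment.
0–1 s: v starts 1 m/s; Δx = 1·1 + ½·3·1² = 2.5 m; v ends 4 m/s.
1–2 s: v starts 4 m/s; Δx = 4·1 + ½·12·1² = 10 m; v ends 16 m/s.
2–7 s: v starts 16 m/s; Δx = 16·5 + ½·-4·5² = 30 m; v ends -4 m/s.
x(7) = 0 + Σ Δx = 42.5 m.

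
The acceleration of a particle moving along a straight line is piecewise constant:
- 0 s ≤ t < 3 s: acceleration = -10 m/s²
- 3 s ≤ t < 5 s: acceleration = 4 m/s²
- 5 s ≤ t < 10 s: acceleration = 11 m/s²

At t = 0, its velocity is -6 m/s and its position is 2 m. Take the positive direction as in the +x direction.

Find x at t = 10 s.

On each constant-a segment, Δv = aΔt and Δx = v₀Δt + ½aΔt²; chain segment to segment.
0–3 s: v starts -6 m/s; Δx = -6·3 + ½·-10·3² = -63 m; v ends -36 m/s.
3–5 s: v starts -36 m/s; Δx = -36·2 + ½·4·2² = -64 m; v ends -28 m/s.
5–10 s: v starts -28 m/s; Δx = -28·5 + ½·11·5² = -2.5 m; v ends 27 m/s.
x(10) = 2 + Σ Δx = -127.5 m.

-127.5 m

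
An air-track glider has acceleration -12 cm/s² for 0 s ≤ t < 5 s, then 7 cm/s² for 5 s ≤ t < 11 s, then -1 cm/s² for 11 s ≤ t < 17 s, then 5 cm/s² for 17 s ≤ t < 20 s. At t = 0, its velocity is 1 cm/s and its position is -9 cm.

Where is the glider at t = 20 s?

On each constant-a segment, Δv = aΔt and Δx = v₀Δt + ½aΔt²; chain segment to segment.
0–5 s: v starts 1 cm/s; Δx = 1·5 + ½·-12·5² = -145 cm; v ends -59 cm/s.
5–11 s: v starts -59 cm/s; Δx = -59·6 + ½·7·6² = -228 cm; v ends -17 cm/s.
11–17 s: v starts -17 cm/s; Δx = -17·6 + ½·-1·6² = -120 cm; v ends -23 cm/s.
17–20 s: v starts -23 cm/s; Δx = -23·3 + ½·5·3² = -46.5 cm; v ends -8 cm/s.
x(20) = -9 + Σ Δx = -548.5 cm.

-548.5 cm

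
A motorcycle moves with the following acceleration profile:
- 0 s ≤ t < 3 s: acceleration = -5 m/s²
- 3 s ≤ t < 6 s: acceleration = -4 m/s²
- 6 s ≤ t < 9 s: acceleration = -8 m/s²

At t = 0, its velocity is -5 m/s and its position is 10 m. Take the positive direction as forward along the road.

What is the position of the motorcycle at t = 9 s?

On each constant-a segment, Δv = aΔt and Δx = v₀Δt + ½aΔt²; chain segment to segment.
0–3 s: v starts -5 m/s; Δx = -5·3 + ½·-5·3² = -37.5 m; v ends -20 m/s.
3–6 s: v starts -20 m/s; Δx = -20·3 + ½·-4·3² = -78 m; v ends -32 m/s.
6–9 s: v starts -32 m/s; Δx = -32·3 + ½·-8·3² = -132 m; v ends -56 m/s.
x(9) = 10 + Σ Δx = -237.5 m.

-237.5 m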